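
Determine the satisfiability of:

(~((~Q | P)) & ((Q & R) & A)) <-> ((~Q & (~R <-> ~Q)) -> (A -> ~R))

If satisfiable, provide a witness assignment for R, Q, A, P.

R=T, Q=T, A=T, P=F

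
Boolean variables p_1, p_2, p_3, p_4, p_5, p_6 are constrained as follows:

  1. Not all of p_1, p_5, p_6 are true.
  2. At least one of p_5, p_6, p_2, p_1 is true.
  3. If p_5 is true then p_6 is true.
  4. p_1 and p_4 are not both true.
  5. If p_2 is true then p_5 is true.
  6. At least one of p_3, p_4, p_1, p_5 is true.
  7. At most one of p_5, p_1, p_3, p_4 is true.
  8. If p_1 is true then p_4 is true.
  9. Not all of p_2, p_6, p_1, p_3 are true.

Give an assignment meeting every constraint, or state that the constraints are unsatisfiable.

p_1 = False; p_2 = False; p_3 = False; p_4 = False; p_5 = True; p_6 = True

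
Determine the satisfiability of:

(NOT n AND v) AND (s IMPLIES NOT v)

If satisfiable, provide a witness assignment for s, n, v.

s: False; n: False; v: True

  NOT n AND v = True
    NOT n = True
  s IMPLIES NOT v = True
    NOT v = False
Both conjuncts True, so the formula holds.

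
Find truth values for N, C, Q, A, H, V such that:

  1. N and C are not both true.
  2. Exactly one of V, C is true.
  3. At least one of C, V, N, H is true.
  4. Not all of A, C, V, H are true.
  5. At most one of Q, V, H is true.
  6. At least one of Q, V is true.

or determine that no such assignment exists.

N = True, C = False, Q = False, A = True, H = False, V = True

  (1) N=T, C=F — not both ✓
  (2) {V, C}: 1 true — exactly one ✓
  (3) {C, V, N, H}: 2 true — at least one ✓
  (4) {A, C, V, H}: 2/4 true — not all ✓
  (5) {Q, V, H}: 1 true — at most one ✓
  (6) {Q, V}: 1 true — at least one ✓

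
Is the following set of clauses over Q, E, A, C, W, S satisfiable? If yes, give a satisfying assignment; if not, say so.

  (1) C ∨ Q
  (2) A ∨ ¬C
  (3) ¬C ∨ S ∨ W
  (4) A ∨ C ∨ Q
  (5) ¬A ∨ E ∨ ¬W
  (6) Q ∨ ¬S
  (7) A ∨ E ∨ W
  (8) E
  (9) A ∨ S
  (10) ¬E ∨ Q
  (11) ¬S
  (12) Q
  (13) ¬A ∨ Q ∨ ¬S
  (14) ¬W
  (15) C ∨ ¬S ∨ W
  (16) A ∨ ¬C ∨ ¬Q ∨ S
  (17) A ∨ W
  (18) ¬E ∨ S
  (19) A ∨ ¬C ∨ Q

Unsatisfiable

Case S = True:
  Clause (¬S) is falsified — contradiction.
Case S = False:
  (E) forces E = True.
  Clause (¬E ∨ S) is falsified — contradiction.
Both cases fail, so the formula is unsatisfiable.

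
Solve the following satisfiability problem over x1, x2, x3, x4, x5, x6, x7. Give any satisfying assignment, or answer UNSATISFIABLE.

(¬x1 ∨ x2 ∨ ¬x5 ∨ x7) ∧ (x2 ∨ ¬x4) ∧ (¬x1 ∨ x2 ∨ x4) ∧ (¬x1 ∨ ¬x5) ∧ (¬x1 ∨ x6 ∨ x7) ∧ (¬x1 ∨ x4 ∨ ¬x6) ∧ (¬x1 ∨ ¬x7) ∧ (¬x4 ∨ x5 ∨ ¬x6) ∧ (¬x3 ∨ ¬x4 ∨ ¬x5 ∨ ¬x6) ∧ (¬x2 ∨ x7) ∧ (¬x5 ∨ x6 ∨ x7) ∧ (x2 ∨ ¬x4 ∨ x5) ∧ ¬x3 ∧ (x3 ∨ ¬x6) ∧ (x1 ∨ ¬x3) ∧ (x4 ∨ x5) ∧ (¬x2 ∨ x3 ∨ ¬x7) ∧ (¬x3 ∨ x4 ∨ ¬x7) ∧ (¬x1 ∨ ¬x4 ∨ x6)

x1 = False, x2 = False, x3 = False, x4 = False, x5 = True, x6 = False, x7 = True

Unit clause (¬x3) forces x3 = False.
In (x3 ∨ ¬x6) only ¬x6 is left, so x6 = False.
Try x1 = True:
  (¬x1 ∨ ¬x5) forces x5 = False.
  (¬x1 ∨ x6 ∨ x7) forces x7 = True.
  clause (¬x1 ∨ ¬x7) is falsified — backtrack.
So x1 = False.
Set x2 = False.
  then (x2 ∨ ¬x4) forces x4 = False.
  then (x4 ∨ x5) forces x5 = True.
  then (¬x5 ∨ x6 ∨ x7) forces x7 = True.
All clauses satisfied.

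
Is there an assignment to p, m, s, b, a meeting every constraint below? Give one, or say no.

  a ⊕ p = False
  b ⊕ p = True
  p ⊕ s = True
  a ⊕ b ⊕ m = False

p: False, m: True, s: True, b: True, a: False

a ⊕ p = F ⊕ F = False ✓
b ⊕ p = T ⊕ F = True ✓
p ⊕ s = F ⊕ T = True ✓
a ⊕ b ⊕ m = F ⊕ T ⊕ T = False ✓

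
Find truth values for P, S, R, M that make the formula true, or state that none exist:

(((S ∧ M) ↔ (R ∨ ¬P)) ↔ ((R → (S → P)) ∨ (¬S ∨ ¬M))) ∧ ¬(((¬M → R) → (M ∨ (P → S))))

The formula is unsatisfiable.

Case M = True: the conjunct ¬(((¬M → R) → (M ∨ (P → S)))) becomes ¬((True → True)) = False.
Case M = False: the formula simplifies to ¬((R ∨ ¬P)) ∧ ¬((R → (P → S))).
  R = True: the conjunct ¬((R ∨ ¬P)) becomes ¬((True ∨ ¬P)) = False.
  R = False: the conjunct ¬((R → (P → S))) becomes ¬((False → (P → S))) = False.
Both cases fail — unsatisfiable.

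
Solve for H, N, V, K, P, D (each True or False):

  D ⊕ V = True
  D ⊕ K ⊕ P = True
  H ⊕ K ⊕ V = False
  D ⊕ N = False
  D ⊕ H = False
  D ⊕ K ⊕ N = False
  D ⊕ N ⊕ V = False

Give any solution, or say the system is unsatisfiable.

Adding constraints 1, 3, 4, 5, 6 mod 2: every variable appears an even number of times on the left, so the left side is 0.
But the right sides sum to 1 (mod 2). 0 ≠ 1 — the system is inconsistent.

Unsatisfiable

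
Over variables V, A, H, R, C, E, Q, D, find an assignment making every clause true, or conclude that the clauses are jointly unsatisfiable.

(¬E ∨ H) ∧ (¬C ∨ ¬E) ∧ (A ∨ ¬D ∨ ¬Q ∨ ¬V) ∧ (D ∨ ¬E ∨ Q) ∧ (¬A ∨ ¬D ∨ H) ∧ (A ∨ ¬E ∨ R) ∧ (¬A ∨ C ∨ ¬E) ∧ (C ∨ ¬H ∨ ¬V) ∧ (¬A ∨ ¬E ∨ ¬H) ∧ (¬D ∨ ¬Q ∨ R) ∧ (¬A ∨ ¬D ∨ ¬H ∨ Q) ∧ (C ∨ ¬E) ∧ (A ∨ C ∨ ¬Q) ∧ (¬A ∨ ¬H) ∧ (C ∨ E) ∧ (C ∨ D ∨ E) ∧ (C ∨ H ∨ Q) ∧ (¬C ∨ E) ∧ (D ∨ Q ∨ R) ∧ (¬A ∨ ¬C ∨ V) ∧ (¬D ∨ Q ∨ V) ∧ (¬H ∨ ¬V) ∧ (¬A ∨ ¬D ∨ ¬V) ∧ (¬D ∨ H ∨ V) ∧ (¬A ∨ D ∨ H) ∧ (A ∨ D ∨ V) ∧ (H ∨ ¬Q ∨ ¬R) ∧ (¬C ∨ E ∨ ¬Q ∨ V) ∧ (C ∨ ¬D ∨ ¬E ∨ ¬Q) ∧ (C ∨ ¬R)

Case C = True:
  (¬C ∨ ¬E) forces E = False.
  Clause (¬C ∨ E) is falsified — contradiction.
Case C = False:
  (C ∨ ¬E) forces E = False.
  Clause (C ∨ E) is falsified — contradiction.
Both cases fail, so the formula is unsatisfiable.

Unsatisfiable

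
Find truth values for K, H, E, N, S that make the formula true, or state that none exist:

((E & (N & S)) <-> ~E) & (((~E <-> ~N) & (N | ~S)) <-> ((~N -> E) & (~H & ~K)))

K: True, H: True, E: True, N: False, S: False

  (E & (N & S)) <-> ~E = True
    E & (N & S) = False
      N & S = False
    ~E = False
  ((~E <-> ~N) & (N | ~S)) <-> ((~N -> E) & (~H & ~K)) = True
    (~E <-> ~N) & (N | ~S) = False
      ~E <-> ~N = False
        ~E = False
        ~N = True
      N | ~S = True
        ~S = True
    (~N -> E) & (~H & ~K) = False
      ~N -> E = True
        ~N = True
      ~H & ~K = False
        ~H = False
        ~K = False
Both conjuncts True, so the formula holds.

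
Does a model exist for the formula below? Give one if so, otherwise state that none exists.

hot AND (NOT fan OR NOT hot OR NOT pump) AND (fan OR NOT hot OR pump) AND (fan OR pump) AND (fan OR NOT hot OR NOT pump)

Unit clause (hot) forces hot = True.
Try pump = True:
  (NOT fan OR NOT hot OR NOT pump) forces fan = False.
  clause (fan OR NOT hot OR NOT pump) is falsified — backtrack.
So pump = False.
  then (fan OR NOT hot OR pump) forces fan = True.
Check each clause:
  (hot): hot holds.
  (NOT fan OR NOT hot OR NOT pump): NOT pump holds.
  (fan OR NOT hot OR pump): fan holds.
  (fan OR pump): fan holds.
  (fan OR NOT hot OR NOT pump): fan holds.
All clauses satisfied.

pump: False, fan: True, hot: True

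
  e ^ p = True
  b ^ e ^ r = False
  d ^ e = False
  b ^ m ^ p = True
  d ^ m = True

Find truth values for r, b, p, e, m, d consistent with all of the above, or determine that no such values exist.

r: True, b: True, p: True, e: False, m: True, d: False

e ^ p = F ^ T = True ✓
b ^ e ^ r = T ^ F ^ T = False ✓
d ^ e = F ^ F = False ✓
b ^ m ^ p = T ^ T ^ T = True ✓
d ^ m = F ^ T = True ✓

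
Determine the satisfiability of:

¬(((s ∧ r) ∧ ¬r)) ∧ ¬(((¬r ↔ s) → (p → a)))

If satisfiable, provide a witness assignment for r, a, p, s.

r = False; a = False; p = True; s = True

  ¬(((s ∧ r) ∧ ¬r)) = True
    (s ∧ r) ∧ ¬r = False
      s ∧ r = False
      ¬r = True
  ¬(((¬r ↔ s) → (p → a))) = True
    (¬r ↔ s) → (p → a) = False
      ¬r ↔ s = True
        ¬r = True
      p → a = False
Both conjuncts True, so the formula holds.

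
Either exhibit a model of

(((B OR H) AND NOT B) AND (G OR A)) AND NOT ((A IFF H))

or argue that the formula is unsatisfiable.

A = False, G = True, B = False, H = True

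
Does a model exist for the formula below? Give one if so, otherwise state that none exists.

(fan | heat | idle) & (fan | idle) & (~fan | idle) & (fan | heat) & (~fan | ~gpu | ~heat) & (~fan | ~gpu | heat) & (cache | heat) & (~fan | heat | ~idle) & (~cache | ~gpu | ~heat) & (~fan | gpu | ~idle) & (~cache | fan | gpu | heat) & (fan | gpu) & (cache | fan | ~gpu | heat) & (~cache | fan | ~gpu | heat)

Try idle = False:
  (fan | idle) forces fan = True.
  clause (~fan | idle) is falsified — backtrack.
So idle = True.
Set cache = False.
  then (cache | heat) forces heat = True.
Set gpu = True.
  then (~fan | ~gpu | ~heat) forces fan = False.
All clauses satisfied.

idle = True; cache = False; gpu = True; heat = True; fan = False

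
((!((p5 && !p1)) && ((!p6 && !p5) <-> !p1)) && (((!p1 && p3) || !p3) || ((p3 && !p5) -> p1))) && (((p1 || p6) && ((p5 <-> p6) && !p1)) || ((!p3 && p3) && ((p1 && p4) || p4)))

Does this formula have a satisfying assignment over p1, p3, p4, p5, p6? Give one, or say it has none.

Unsatisfiable — no assignment works.

Case p1 = True: the formula simplifies to !((!p6 && !p5)) && ((!p3 && p3) && (p4 || p4)).
  p3 = True: the conjunct !p3 is False.
  p3 = False: the conjunct p3 is False.
Case p1 = False: the formula simplifies to ((!p5 && (!p6 && !p5)) && ((p3 || !p3) || !((p3 && !p5)))) && ((p6 && (p5 <-> p6)) || ((!p3 && p3) && p4)).
  p5 = True: the conjunct !p5 is False.
  p5 = False: simplifies to (!p6 && ((p3 || !p3) || !p3)) && ((p6 && !p6) || ((!p3 && p3) && p4)).
    p3 = True: simplifies to !p6 && (p6 && !p6).
      p6 = True: the conjunct !p6 is False.
      p6 = False: the conjunct p6 is False.
    p3 = False: simplifies to !p6 && (p6 && !p6).
      p6 = True: the conjunct !p6 is False.
      p6 = False: the conjunct p6 is False.
Both cases fail — unsatisfiable.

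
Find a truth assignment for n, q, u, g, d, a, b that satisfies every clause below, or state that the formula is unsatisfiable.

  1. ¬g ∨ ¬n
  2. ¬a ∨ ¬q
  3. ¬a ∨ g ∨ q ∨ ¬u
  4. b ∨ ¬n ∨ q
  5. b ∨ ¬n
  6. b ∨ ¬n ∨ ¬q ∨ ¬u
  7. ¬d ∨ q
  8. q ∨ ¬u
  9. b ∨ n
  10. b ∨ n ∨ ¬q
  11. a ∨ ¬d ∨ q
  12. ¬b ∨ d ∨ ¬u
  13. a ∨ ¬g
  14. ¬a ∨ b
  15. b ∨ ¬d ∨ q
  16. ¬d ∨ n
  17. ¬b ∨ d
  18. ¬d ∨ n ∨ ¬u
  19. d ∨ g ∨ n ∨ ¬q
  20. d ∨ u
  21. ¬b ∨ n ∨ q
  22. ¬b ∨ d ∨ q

Try n = False:
  (b ∨ n) forces b = True.
  (¬d ∨ n) forces d = False.
  clause (¬b ∨ d) is falsified — backtrack.
So n = True.
  then (¬g ∨ ¬n) forces g = False.
  then (b ∨ ¬n) forces b = True.
  then (¬b ∨ d) forces d = True.
  then (¬d ∨ q) forces q = True.
  then (¬a ∨ ¬q) forces a = False.
Set u = True.
All clauses satisfied.

n: True; q: True; u: True; g: False; d: True; a: False; b: True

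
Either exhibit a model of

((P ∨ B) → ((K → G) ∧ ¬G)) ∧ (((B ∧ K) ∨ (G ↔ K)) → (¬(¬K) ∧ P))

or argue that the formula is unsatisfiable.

B=F, K=F, P=F, G=T

  (P ∨ B) → ((K → G) ∧ ¬G) = True
    P ∨ B = False
    (K → G) ∧ ¬G = False
      K → G = True
      ¬G = False
  ((B ∧ K) ∨ (G ↔ K)) → (¬(¬K) ∧ P) = True
    (B ∧ K) ∨ (G ↔ K) = False
      B ∧ K = False
      G ↔ K = False
    ¬(¬K) ∧ P = False
      ¬(¬K) = False
        ¬K = True
Both conjuncts True, so the formula holds.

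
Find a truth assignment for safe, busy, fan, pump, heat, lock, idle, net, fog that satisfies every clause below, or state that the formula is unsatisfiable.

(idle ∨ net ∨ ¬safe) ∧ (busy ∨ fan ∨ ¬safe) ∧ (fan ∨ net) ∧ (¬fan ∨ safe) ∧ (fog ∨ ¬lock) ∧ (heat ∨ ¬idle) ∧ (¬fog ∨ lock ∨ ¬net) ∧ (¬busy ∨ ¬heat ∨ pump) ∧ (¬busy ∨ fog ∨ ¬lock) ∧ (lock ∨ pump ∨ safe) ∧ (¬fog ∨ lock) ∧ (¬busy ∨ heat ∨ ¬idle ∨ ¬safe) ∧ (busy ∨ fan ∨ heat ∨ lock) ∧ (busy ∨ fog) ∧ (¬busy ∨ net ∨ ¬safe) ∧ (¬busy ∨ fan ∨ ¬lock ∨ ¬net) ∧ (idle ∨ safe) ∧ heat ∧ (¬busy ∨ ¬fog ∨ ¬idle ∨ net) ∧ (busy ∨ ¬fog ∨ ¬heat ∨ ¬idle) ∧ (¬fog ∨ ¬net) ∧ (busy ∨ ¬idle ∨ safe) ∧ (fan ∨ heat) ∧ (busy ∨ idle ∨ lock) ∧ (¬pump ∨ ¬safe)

safe = False, busy = True, fan = False, pump = True, heat = True, lock = False, idle = True, net = True, fog = False

Unit clause (heat) forces heat = True.
Set safe = False.
  then (¬fan ∨ safe) forces fan = False.
  then (idle ∨ safe) forces idle = True.
  then (busy ∨ ¬idle ∨ safe) forces busy = True.
  then (fan ∨ net) forces net = True.
  then (¬busy ∨ ¬heat ∨ pump) forces pump = True.
  then (¬busy ∨ fan ∨ ¬lock ∨ ¬net) forces lock = False.
  then (¬fog ∨ ¬net) forces fog = False.
All clauses satisfied.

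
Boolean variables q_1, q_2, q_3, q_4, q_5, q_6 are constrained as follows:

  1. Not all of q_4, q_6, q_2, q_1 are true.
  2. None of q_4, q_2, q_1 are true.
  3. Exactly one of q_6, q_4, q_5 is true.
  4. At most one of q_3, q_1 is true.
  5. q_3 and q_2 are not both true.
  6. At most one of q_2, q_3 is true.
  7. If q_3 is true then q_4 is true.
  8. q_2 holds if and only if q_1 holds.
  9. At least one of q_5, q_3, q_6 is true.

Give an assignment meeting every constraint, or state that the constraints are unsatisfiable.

q_1 = False, q_2 = False, q_3 = False, q_4 = False, q_5 = False, q_6 = True

  (1) {q_4, q_6, q_2, q_1}: 1/4 true — not all ✓
  (2) {q_4, q_2, q_1}: 0 true — none ✓
  (3) {q_6, q_4, q_5}: 1 true — exactly one ✓
  (4) {q_3, q_1}: 0 true — at most one ✓
  (5) q_3=F, q_2=F — not both ✓
  (6) {q_2, q_3}: 0 true — at most one ✓
  (7) q_3=F ⇒ q_4: vacuous ✓
  (8) q_2=F, q_1=F — same ✓
  (9) {q_5, q_3, q_6}: 1 true — at least one ✓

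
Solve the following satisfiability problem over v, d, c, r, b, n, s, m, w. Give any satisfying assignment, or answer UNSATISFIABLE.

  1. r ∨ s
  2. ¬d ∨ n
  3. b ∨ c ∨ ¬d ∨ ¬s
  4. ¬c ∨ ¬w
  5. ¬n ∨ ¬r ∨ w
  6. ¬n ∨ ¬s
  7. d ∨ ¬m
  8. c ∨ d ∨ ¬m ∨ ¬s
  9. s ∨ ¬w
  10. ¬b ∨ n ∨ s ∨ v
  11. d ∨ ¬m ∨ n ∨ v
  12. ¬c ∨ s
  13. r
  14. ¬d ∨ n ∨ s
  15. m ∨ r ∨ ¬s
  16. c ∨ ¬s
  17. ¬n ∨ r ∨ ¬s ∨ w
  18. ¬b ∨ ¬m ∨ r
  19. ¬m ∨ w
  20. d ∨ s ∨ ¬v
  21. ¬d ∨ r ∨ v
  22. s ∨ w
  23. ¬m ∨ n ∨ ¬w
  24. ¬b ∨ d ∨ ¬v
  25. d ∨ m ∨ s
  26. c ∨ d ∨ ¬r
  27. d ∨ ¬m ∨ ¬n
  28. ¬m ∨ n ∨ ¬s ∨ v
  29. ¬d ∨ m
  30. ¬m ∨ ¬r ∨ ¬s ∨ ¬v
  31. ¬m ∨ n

Unit clause (r) forces r = True.
Set v = True.
Try d = True:
  (¬d ∨ n) forces n = True.
  (¬n ∨ ¬r ∨ w) forces w = True.
  (¬c ∨ ¬w) forces c = False.
  (¬n ∨ ¬s) forces s = False.
  clause (s ∨ ¬w) is falsified — backtrack.
So d = False.
  then (d ∨ ¬m) forces m = False.
  then (d ∨ s ∨ ¬v) forces s = True.
  then (¬b ∨ d ∨ ¬v) forces b = False.
  then (c ∨ d ∨ ¬r) forces c = True.
  then (¬c ∨ ¬w) forces w = False.
  then (¬n ∨ ¬r ∨ w) forces n = False.
All clauses satisfied.

v: True, d: False, c: True, r: True, b: False, n: False, s: True, m: False, w: False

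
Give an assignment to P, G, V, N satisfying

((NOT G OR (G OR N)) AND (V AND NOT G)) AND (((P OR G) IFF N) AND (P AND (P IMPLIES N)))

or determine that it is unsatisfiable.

P = True, G = False, V = True, N = True

  (NOT G OR (G OR N)) AND (V AND NOT G) = True
    NOT G OR (G OR N) = True
      NOT G = True
      G OR N = True
    V AND NOT G = True
      NOT G = True
  ((P OR G) IFF N) AND (P AND (P IMPLIES N)) = True
    (P OR G) IFF N = True
      P OR G = True
    P AND (P IMPLIES N) = True
      P IMPLIES N = True
Both conjuncts True, so the formula holds.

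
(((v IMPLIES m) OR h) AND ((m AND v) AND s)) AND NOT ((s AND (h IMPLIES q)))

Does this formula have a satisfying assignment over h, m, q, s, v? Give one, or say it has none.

h: True; m: True; q: False; s: True; v: True

  ((v IMPLIES m) OR h) AND ((m AND v) AND s) = True
    (v IMPLIES m) OR h = True
      v IMPLIES m = True
    (m AND v) AND s = True
      m AND v = True
  NOT ((s AND (h IMPLIES q))) = True
    s AND (h IMPLIES q) = False
      h IMPLIES q = False
Both conjuncts True, so the formula holds.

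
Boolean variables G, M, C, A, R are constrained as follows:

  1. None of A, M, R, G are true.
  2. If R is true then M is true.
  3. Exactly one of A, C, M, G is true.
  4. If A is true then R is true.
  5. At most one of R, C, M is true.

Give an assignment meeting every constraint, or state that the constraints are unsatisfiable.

G=F; M=F; C=T; A=F; R=F

  (1) {A, M, R, G}: 0 true — none ✓
  (2) R=F ⇒ M: vacuous ✓
  (3) {A, C, M, G}: 1 true — exactly one ✓
  (4) A=F ⇒ R: vacuous ✓
  (5) {R, C, M}: 1 true — at most one ✓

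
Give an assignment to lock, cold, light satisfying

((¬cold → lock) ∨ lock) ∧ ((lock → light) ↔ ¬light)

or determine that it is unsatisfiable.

lock = False, cold = True, light = False

  (¬cold → lock) ∨ lock = True
    ¬cold → lock = True
      ¬cold = False
  (lock → light) ↔ ¬light = True
    lock → light = True
    ¬light = True
Both conjuncts True, so the formula holds.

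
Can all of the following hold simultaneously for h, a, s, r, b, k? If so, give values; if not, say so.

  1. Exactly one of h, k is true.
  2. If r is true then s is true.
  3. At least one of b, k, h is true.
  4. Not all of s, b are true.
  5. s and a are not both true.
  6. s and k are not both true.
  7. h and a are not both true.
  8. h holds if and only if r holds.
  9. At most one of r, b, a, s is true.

h: False; a: False; s: False; r: False; b: False; k: True

  (1) {h, k}: 1 true — exactly one ✓
  (2) r=F ⇒ s: vacuous ✓
  (3) {b, k, h}: 1 true — at least one ✓
  (4) {s, b}: 0/2 true — not all ✓
  (5) s=F, a=F — not both ✓
  (6) s=F, k=T — not both ✓
  (7) h=F, a=F — not both ✓
  (8) h=F, r=F — same ✓
  (9) {r, b, a, s}: 0 true — at most one ✓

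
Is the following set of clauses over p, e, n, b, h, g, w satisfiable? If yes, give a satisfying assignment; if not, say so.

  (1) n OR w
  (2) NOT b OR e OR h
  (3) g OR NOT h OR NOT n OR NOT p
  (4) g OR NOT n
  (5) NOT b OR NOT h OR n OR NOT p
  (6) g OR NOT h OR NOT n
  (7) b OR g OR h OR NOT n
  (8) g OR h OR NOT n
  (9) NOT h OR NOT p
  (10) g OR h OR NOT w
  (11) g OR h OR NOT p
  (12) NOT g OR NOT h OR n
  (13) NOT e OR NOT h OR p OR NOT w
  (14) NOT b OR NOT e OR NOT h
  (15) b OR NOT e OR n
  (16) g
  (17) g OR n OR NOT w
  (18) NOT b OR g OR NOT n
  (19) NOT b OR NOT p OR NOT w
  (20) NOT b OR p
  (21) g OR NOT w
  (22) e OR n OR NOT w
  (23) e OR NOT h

Unit clause (g) forces g = True.
Set p = True.
  then (NOT h OR NOT p) forces h = False.
Set e = False.
  then (NOT b OR e OR h) forces b = False.
Try n = False:
  (n OR w) forces w = True.
  clause (e OR n OR NOT w) is falsified — backtrack.
So n = True.
Set w = True.
All clauses satisfied.

p: True, e: False, n: True, b: False, h: False, g: True, w: True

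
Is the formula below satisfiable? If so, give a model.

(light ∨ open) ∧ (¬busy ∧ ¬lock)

lock=F, busy=F, open=T, light=F

  light ∨ open = True
  ¬busy ∧ ¬lock = True
    ¬busy = True
    ¬lock = True
Both conjuncts True, so the formula holds.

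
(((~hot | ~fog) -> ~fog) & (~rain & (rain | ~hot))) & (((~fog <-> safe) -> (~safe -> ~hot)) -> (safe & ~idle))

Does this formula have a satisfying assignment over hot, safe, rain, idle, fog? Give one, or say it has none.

hot = False; safe = True; rain = False; idle = False; fog = False

  ((~hot | ~fog) -> ~fog) & (~rain & (rain | ~hot)) = True
    (~hot | ~fog) -> ~fog = True
      ~hot | ~fog = True
        ~hot = True
        ~fog = True
      ~fog = True
    ~rain & (rain | ~hot) = True
      ~rain = True
      rain | ~hot = True
        ~hot = True
  ((~fog <-> safe) -> (~safe -> ~hot)) -> (safe & ~idle) = True
    (~fog <-> safe) -> (~safe -> ~hot) = True
      ~fog <-> safe = True
        ~fog = True
      ~safe -> ~hot = True
        ~safe = False
        ~hot = True
    safe & ~idle = True
      ~idle = True
Both conjuncts True, so the formula holds.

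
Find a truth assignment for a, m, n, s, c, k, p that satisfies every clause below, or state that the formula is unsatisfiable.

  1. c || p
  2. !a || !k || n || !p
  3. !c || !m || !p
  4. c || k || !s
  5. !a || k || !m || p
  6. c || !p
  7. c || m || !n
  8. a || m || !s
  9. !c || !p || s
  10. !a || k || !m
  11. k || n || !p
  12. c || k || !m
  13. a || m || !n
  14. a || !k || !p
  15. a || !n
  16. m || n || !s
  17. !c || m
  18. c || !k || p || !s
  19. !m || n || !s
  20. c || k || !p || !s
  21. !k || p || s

Set a = True.
Try m = False:
  (!c || m) forces c = False.
  (c || p) forces p = True.
  clause (c || !p) is falsified — backtrack.
So m = True.
  then (!a || k || !m) forces k = True.
Set n = True.
Set s = True.
Set c = True.
  then (!c || !m || !p) forces p = False.
All clauses satisfied.

a = True, m = True, n = True, s = True, c = True, k = True, p = False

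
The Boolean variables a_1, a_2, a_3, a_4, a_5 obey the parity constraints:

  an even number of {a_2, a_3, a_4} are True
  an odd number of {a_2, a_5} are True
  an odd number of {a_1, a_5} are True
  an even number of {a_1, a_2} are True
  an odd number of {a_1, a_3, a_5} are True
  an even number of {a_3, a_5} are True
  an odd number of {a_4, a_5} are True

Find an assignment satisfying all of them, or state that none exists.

a_1 = True; a_2 = True; a_3 = False; a_4 = True; a_5 = False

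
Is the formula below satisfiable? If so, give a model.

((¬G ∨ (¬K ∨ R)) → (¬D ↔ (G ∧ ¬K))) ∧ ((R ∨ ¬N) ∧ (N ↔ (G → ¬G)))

N = False, G = True, R = True, D = True, K = True

  (¬G ∨ (¬K ∨ R)) → (¬D ↔ (G ∧ ¬K)) = True
    ¬G ∨ (¬K ∨ R) = True
      ¬G = False
      ¬K ∨ R = True
        ¬K = False
    ¬D ↔ (G ∧ ¬K) = True
      ¬D = False
      G ∧ ¬K = False
        ¬K = False
  (R ∨ ¬N) ∧ (N ↔ (G → ¬G)) = True
    R ∨ ¬N = True
      ¬N = True
    N ↔ (G → ¬G) = True
      G → ¬G = False
        ¬G = False
Both conjuncts True, so the formula holds.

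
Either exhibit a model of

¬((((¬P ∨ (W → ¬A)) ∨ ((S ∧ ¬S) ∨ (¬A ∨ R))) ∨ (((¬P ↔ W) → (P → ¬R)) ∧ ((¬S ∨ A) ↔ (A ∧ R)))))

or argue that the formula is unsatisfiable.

S: True, R: False, P: True, A: True, W: True

  ¬((((¬P ∨ (W → ¬A)) ∨ ((S ∧ ¬S) ∨ (¬A ∨ R))) ∨ (((¬P ↔ W) → (P → ¬R)) ∧ ((¬S ∨ A) ↔ (A ∧ R))))) = True
    ((¬P ∨ (W → ¬A)) ∨ ((S ∧ ¬S) ∨ (¬A ∨ R))) ∨ (((¬P ↔ W) → (P → ¬R)) ∧ ((¬S ∨ A) ↔ (A ∧ R))) = False
      (¬P ∨ (W → ¬A)) ∨ ((S ∧ ¬S) ∨ (¬A ∨ R)) = False
        ¬P ∨ (W → ¬A) = False
          ¬P = False
          W → ¬A = False
            ¬A = False
        (S ∧ ¬S) ∨ (¬A ∨ R) = False
          S ∧ ¬S = False
            ¬S = False
          ¬A ∨ R = False
            ¬A = False
      ((¬P ↔ W) → (P → ¬R)) ∧ ((¬S ∨ A) ↔ (A ∧ R)) = False
        (¬P ↔ W) → (P → ¬R) = True
          ¬P ↔ W = False
            ¬P = False
          P → ¬R = True
            ¬R = True
        (¬S ∨ A) ↔ (A ∧ R) = False
          ¬S ∨ A = True
            ¬S = False
          A ∧ R = False
The formula evaluates to True.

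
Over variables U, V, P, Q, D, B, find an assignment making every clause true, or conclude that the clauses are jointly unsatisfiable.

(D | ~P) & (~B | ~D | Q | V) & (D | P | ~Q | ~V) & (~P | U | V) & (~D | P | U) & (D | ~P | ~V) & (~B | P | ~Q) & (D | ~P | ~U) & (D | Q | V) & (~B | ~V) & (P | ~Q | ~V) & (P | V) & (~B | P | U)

U = False; V = True; P = False; Q = False; D = False; B = False

Set U = False.
Set V = True.
  then (~B | ~V) forces B = False.
Set P = False.
  then (~D | P | U) forces D = False.
  then (P | ~Q | ~V) forces Q = False.
All clauses satisfied.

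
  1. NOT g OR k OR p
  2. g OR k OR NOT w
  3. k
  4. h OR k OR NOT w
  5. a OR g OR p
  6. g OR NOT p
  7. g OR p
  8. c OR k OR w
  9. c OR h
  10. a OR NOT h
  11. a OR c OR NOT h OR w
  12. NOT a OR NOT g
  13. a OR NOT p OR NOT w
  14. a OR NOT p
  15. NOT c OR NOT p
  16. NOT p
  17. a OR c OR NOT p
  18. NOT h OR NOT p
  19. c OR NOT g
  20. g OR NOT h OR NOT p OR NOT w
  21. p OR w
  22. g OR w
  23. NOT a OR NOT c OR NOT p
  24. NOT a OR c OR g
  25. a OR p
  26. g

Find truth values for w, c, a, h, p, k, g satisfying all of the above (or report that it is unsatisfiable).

Unsatisfiable — no assignment works.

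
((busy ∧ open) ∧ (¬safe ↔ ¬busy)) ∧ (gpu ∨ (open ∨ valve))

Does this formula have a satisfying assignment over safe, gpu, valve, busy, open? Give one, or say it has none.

safe = True, gpu = False, valve = True, busy = True, open = True

  (busy ∧ open) ∧ (¬safe ↔ ¬busy) = True
    busy ∧ open = True
    ¬safe ↔ ¬busy = True
      ¬safe = False
      ¬busy = False
  gpu ∨ (open ∨ valve) = True
    open ∨ valve = True
Both conjuncts True, so the formula holds.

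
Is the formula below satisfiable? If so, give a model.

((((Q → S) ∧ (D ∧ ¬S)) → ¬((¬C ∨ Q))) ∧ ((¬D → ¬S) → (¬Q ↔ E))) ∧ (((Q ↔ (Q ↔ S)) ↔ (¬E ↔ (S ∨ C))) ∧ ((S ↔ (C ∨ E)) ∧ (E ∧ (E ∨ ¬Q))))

No satisfying assignment exists.

Case E = True: the formula simplifies to ((((Q → S) ∧ (D ∧ ¬S)) → ¬((¬C ∨ Q))) ∧ ((¬D → ¬S) → ¬Q)) ∧ (((Q ↔ (Q ↔ S)) ↔ ¬((S ∨ C))) ∧ S).
  S = True: simplifies to (D → ¬Q) ∧ ¬((Q ↔ Q)).
    Q = True: the conjunct ¬((Q ↔ Q)) becomes ¬((True ↔ True)) = False.
    Q = False: the conjunct ¬((Q ↔ Q)) becomes ¬((False ↔ False)) = False.
  S = False: the conjunct S is False.
Case E = False: the conjunct E is False.
Both cases fail — unsatisfiable.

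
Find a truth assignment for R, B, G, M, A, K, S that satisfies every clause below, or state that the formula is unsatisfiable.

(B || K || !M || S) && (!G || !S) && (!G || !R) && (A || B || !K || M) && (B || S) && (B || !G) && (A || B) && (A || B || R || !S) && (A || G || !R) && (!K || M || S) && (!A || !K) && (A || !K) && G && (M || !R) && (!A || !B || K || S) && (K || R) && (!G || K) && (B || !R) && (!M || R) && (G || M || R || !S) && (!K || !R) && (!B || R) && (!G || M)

Case K = True:
  (!A || !K) forces A = False.
  Clause (A || !K) is falsified — contradiction.
Case K = False:
  (G) forces G = True.
  Clause (!G || K) is falsified — contradiction.
Both cases fail, so the formula is unsatisfiable.

The formula is unsatisfiable.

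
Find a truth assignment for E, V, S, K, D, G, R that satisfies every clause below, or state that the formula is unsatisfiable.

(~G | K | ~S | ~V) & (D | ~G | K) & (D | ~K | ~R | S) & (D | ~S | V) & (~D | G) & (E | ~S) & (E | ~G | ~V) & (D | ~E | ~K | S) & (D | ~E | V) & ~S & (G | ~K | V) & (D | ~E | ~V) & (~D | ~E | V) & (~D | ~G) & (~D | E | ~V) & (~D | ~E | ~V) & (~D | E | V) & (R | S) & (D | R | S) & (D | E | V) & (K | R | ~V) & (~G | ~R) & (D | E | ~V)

UNSATISFIABLE

Case S = True:
  Clause (~S) is falsified — contradiction.
Case S = False:
  (R | S) forces R = True.
  (~G | ~R) forces G = False.
  (~D | G) forces D = False.
  (D | ~K | ~R | S) forces K = False.
  If E = True:
    (D | ~E | V) forces V = True.
    clause (D | ~E | ~V) is falsified.
  If E = False:
    (D | E | V) forces V = True.
    clause (D | E | ~V) is falsified.
  Every sub-case reaches a contradiction.
Both cases fail, so the formula is unsatisfiable.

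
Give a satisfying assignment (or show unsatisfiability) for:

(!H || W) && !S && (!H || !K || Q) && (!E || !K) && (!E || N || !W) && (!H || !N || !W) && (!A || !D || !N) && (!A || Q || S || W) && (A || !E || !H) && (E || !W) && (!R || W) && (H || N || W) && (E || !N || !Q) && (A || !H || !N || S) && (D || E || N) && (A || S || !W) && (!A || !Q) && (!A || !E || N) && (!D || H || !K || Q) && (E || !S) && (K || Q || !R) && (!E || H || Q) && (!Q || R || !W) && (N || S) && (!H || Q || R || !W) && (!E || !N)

N: True, E: False, S: False, A: False, Q: False, W: False, K: False, D: False, R: False, H: False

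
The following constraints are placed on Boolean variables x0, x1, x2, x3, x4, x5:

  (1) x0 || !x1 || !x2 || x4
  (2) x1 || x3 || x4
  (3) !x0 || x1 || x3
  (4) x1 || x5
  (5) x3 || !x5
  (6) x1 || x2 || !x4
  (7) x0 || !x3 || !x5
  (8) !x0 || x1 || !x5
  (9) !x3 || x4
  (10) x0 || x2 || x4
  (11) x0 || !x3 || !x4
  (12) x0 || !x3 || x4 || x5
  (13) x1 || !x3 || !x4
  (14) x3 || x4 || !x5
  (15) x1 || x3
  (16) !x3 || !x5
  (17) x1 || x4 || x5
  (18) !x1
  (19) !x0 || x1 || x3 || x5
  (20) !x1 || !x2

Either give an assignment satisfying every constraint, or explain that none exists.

Case x1 = True:
  Clause (!x1) is falsified — contradiction.
Case x1 = False:
  (x1 || x5) forces x5 = True.
  (x3 || !x5) forces x3 = True.
  Clause (!x3 || !x5) is falsified — contradiction.
Both cases fail, so the formula is unsatisfiable.

UNSATISFIABLE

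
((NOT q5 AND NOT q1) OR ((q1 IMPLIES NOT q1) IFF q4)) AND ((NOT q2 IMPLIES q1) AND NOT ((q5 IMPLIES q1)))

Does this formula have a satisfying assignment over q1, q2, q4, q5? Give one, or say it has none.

q1: False, q2: True, q4: True, q5: True

  (NOT q5 AND NOT q1) OR ((q1 IMPLIES NOT q1) IFF q4) = True
    NOT q5 AND NOT q1 = False
      NOT q5 = False
      NOT q1 = True
    (q1 IMPLIES NOT q1) IFF q4 = True
      q1 IMPLIES NOT q1 = True
        NOT q1 = True
  (NOT q2 IMPLIES q1) AND NOT ((q5 IMPLIES q1)) = True
    NOT q2 IMPLIES q1 = True
      NOT q2 = False
    NOT ((q5 IMPLIES q1)) = True
      q5 IMPLIES q1 = False
Both conjuncts True, so the formula holds.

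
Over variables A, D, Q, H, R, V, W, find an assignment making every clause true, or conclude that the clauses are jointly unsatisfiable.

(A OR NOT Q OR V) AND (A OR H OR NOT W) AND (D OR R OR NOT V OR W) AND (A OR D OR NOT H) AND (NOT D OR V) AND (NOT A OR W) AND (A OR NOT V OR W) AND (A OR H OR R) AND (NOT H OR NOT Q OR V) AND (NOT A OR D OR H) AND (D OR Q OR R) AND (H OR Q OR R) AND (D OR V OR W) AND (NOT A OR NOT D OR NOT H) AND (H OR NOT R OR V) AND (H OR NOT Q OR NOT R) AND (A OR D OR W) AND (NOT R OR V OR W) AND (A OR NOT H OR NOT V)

A = True, D = False, Q = False, H = True, R = True, V = False, W = True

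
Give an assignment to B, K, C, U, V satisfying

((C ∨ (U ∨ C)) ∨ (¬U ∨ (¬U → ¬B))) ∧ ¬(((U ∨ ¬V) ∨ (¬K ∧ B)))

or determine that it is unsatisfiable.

B = False, K = True, C = True, U = False, V = True

  (C ∨ (U ∨ C)) ∨ (¬U ∨ (¬U → ¬B)) = True
    C ∨ (U ∨ C) = True
      U ∨ C = True
    ¬U ∨ (¬U → ¬B) = True
      ¬U = True
      ¬U → ¬B = True
        ¬U = True
        ¬B = True
  ¬(((U ∨ ¬V) ∨ (¬K ∧ B))) = True
    (U ∨ ¬V) ∨ (¬K ∧ B) = False
      U ∨ ¬V = False
        ¬V = False
      ¬K ∧ B = False
        ¬K = False
Both conjuncts True, so the formula holds.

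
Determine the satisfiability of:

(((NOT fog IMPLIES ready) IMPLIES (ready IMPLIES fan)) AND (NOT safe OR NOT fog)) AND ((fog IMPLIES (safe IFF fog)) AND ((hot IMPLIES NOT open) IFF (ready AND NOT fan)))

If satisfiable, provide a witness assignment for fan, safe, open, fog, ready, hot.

fan = False, safe = True, open = True, fog = False, ready = False, hot = True

  ((NOT fog IMPLIES ready) IMPLIES (ready IMPLIES fan)) AND (NOT safe OR NOT fog) = True
    (NOT fog IMPLIES ready) IMPLIES (ready IMPLIES fan) = True
      NOT fog IMPLIES ready = False
        NOT fog = True
      ready IMPLIES fan = True
    NOT safe OR NOT fog = True
      NOT safe = False
      NOT fog = True
  (fog IMPLIES (safe IFF fog)) AND ((hot IMPLIES NOT open) IFF (ready AND NOT fan)) = True
    fog IMPLIES (safe IFF fog) = True
      safe IFF fog = False
    (hot IMPLIES NOT open) IFF (ready AND NOT fan) = True
      hot IMPLIES NOT open = False
        NOT open = False
      ready AND NOT fan = False
        NOT fan = True
Both conjuncts True, so the formula holds.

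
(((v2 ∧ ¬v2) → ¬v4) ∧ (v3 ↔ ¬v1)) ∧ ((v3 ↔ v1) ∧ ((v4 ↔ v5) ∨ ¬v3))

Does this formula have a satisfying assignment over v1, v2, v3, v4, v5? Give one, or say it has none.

Case v3 = True: the formula simplifies to (((v2 ∧ ¬v2) → ¬v4) ∧ ¬v1) ∧ (v1 ∧ (v4 ↔ v5)).
  v1 = True: the conjunct ¬v1 is False.
  v1 = False: the conjunct v1 is False.
Case v3 = False: the formula simplifies to (((v2 ∧ ¬v2) → ¬v4) ∧ v1) ∧ ¬v1.
  v1 = True: the conjunct ¬v1 is False.
  v1 = False: the conjunct v1 is False.
Both cases fail — unsatisfiable.

UNSATISFIABLE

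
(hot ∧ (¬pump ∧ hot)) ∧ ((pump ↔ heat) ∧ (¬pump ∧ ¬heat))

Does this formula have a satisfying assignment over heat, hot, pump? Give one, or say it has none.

heat = False, hot = True, pump = False

  hot ∧ (¬pump ∧ hot) = True
    ¬pump ∧ hot = True
      ¬pump = True
  (pump ↔ heat) ∧ (¬pump ∧ ¬heat) = True
    pump ↔ heat = True
    ¬pump ∧ ¬heat = True
      ¬pump = True
      ¬heat = True
Both conjuncts True, so the formula holds.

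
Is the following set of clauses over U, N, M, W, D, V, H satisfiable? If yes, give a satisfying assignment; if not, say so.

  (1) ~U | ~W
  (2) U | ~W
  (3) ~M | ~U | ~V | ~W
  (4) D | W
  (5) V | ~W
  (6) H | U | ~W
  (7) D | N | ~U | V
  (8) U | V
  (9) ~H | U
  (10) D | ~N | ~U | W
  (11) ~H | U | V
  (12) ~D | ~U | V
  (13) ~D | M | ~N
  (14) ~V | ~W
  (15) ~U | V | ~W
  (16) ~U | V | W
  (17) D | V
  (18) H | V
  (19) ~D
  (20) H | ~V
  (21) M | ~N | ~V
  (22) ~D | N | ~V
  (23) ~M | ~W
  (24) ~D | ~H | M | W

No satisfying assignment exists.

Case W = True:
  (~U | ~W) forces U = False.
  Clause (U | ~W) is falsified — contradiction.
Case W = False:
  (D | W) forces D = True.
  Clause (~D) is falsified — contradiction.
Both cases fail, so the formula is unsatisfiable.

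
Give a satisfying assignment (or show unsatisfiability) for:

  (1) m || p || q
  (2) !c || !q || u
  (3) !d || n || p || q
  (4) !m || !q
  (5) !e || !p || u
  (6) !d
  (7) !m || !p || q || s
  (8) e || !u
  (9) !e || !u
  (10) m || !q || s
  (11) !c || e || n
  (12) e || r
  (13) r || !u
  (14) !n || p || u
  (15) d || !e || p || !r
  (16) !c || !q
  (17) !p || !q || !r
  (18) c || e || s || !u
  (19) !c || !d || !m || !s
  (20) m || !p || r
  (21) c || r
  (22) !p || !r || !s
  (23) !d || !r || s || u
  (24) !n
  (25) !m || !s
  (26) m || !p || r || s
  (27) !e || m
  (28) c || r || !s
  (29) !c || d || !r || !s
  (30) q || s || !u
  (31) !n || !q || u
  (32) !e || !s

Unit clause (!d) forces d = False.
Unit clause (!n) forces n = False.
Set s = False.
Set q = False.
  then (q || s || !u) forces u = False.
Set p = True.
  then (!e || !p || u) forces e = False.
  then (!m || !p || q || s) forces m = False.
  then (!c || e || n) forces c = False.
  then (e || r) forces r = True.
All clauses satisfied.

n=F; s=F; q=F; p=T; e=F; r=T; c=F; m=F; d=F; u=F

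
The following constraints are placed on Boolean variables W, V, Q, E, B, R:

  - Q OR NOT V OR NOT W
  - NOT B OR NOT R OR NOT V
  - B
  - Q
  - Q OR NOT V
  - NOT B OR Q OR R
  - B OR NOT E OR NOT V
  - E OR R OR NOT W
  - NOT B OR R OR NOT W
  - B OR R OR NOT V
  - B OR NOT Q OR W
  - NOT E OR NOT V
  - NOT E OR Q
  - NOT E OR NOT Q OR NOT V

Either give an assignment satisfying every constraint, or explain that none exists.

Unit clause (B) forces B = True.
Unit clause (Q) forces Q = True.
Set W = False.
Set V = False.
Set E = True.
Set R = False.
All clauses satisfied.

W=F, V=F, Q=T, E=T, B=T, R=F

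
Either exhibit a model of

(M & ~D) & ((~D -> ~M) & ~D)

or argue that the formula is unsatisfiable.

Case D = True: the conjunct ~D is False.
Case D = False: the formula simplifies to M & ~M.
  M = True: the conjunct ~M is False.
  M = False: the conjunct M is False.
Both cases fail — unsatisfiable.

UNSATISFIABLE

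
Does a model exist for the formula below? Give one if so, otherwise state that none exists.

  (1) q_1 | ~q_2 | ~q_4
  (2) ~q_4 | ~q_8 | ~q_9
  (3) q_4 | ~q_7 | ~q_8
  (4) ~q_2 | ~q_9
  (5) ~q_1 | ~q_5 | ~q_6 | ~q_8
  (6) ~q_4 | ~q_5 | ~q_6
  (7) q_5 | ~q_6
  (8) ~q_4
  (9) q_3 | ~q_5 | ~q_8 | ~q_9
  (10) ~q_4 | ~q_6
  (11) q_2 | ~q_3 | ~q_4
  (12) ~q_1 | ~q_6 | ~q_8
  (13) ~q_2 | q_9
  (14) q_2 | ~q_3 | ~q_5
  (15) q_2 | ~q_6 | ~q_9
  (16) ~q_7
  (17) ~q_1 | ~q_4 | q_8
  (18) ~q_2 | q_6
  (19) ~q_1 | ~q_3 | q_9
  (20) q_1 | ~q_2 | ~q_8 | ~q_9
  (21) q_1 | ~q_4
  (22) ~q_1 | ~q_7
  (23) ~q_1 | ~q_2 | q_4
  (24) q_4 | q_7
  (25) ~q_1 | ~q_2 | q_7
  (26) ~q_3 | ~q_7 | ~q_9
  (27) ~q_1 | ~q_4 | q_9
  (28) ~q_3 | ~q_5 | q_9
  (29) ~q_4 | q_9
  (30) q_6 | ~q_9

UNSATISFIABLE

Case q_4 = True:
  Clause (~q_4) is falsified — contradiction.
Case q_4 = False:
  (~q_7) forces q_7 = False.
  Clause (q_4 | q_7) is falsified — contradiction.
Both cases fail, so the formula is unsatisfiable.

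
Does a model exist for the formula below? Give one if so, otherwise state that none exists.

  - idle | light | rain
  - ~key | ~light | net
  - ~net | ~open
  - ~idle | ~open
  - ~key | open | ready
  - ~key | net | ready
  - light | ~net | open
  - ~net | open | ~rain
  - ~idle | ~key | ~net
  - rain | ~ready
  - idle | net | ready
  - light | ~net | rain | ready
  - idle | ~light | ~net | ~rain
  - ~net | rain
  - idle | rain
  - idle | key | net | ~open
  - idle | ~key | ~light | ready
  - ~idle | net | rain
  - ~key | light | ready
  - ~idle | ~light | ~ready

ready=T, light=T, rain=T, idle=F, net=F, key=F, open=F

Set ready = True.
  then (rain | ~ready) forces rain = True.
Set light = True.
  then (~idle | ~light | ~ready) forces idle = False.
  then (idle | ~light | ~net | ~rain) forces net = False.
  then (~key | ~light | net) forces key = False.
  then (idle | key | net | ~open) forces open = False.
All clauses satisfied.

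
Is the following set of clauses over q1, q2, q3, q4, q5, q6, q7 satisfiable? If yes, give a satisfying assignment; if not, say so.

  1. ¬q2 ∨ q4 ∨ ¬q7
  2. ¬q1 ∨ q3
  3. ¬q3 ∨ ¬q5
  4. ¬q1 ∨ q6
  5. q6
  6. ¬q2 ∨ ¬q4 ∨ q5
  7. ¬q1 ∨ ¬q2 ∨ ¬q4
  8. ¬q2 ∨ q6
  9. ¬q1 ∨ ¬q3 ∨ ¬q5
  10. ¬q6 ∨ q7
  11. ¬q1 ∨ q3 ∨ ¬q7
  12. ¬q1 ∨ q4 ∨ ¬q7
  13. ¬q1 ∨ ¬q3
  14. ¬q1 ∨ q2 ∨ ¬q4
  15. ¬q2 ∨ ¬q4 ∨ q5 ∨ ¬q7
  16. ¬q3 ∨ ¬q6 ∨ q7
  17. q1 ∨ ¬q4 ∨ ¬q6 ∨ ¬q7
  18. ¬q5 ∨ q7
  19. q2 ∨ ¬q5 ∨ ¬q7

q1: False, q2: False, q3: False, q4: False, q5: False, q6: True, q7: True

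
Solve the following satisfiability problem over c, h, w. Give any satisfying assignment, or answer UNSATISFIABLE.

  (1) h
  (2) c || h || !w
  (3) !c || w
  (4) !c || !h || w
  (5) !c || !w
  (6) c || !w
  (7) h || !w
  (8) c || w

Unsatisfiable — no assignment works.

Case c = True:
  (h) forces h = True.
  (!c || w) forces w = True.
  Clause (!c || !w) is falsified — contradiction.
Case c = False:
  (h) forces h = True.
  (c || !w) forces w = False.
  Clause (c || w) is falsified — contradiction.
Both cases fail, so the formula is unsatisfiable.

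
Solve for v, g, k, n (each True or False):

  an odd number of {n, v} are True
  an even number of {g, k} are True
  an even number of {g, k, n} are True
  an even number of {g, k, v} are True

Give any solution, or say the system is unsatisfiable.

Adding constraints 1, 3, 4 mod 2: every variable appears an even number of times on the left, so the left side is 0.
But the right sides sum to 1 (mod 2). 0 ≠ 1 — the system is inconsistent.

Unsatisfiable — no assignment works.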